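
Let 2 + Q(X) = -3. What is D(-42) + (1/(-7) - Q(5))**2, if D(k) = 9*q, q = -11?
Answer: -3695/49 ≈ -75.408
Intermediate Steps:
Q(X) = -5 (Q(X) = -2 - 3 = -5)
D(k) = -99 (D(k) = 9*(-11) = -99)
D(-42) + (1/(-7) - Q(5))**2 = -99 + (1/(-7) - 1*(-5))**2 = -99 + (-1/7 + 5)**2 = -99 + (34/7)**2 = -99 + 1156/49 = -3695/49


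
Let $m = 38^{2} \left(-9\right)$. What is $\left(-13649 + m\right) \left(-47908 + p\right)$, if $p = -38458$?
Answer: $2301222070$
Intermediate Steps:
$m = -12996$ ($m = 1444 \left(-9\right) = -12996$)
$\left(-13649 + m\right) \left(-47908 + p\right) = \left(-13649 - 12996\right) \left(-47908 - 38458\right) = \left(-26645\right) \left(-86366\right) = 2301222070$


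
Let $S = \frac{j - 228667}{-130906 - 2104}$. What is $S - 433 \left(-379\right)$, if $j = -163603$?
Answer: $\frac{2182826434}{13301} \approx 1.6411 \cdot 10^{5}$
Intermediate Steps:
$S = \frac{39227}{13301}$ ($S = \frac{-163603 - 228667}{-130906 - 2104} = - \frac{392270}{-133010} = \left(-392270\right) \left(- \frac{1}{133010}\right) = \frac{39227}{13301} \approx 2.9492$)
$S - 433 \left(-379\right) = \frac{39227}{13301} - 433 \left(-379\right) = \frac{39227}{13301} - -164107 = \frac{39227}{13301} + 164107 = \frac{2182826434}{13301}$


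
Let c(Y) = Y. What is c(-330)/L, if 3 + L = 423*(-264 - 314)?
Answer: 10/7409 ≈ 0.0013497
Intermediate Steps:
L = -244497 (L = -3 + 423*(-264 - 314) = -3 + 423*(-578) = -3 - 244494 = -244497)
c(-330)/L = -330/(-244497) = -330*(-1/244497) = 10/7409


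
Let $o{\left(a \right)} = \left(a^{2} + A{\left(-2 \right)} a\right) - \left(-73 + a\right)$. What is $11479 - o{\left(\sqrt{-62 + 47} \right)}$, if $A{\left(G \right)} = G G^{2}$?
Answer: $11421 + 9 i \sqrt{15} \approx 11421.0 + 34.857 i$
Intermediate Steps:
$A{\left(G \right)} = G^{3}$
$o{\left(a \right)} = 73 + a^{2} - 9 a$ ($o{\left(a \right)} = \left(a^{2} + \left(-2\right)^{3} a\right) - \left(-73 + a\right) = \left(a^{2} - 8 a\right) - \left(-73 + a\right) = 73 + a^{2} - 9 a$)
$11479 - o{\left(\sqrt{-62 + 47} \right)} = 11479 - \left(73 + \left(\sqrt{-62 + 47}\right)^{2} - 9 \sqrt{-62 + 47}\right) = 11479 - \left(73 + \left(\sqrt{-15}\right)^{2} - 9 \sqrt{-15}\right) = 11479 - \left(73 + \left(i \sqrt{15}\right)^{2} - 9 i \sqrt{15}\right) = 11479 - \left(73 - 15 - 9 i \sqrt{15}\right) = 11479 - \left(58 - 9 i \sqrt{15}\right) = 11421 + 9 i \sqrt{15}$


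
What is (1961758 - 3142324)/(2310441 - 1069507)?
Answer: -590283/620467 ≈ -0.95135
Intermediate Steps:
(1961758 - 3142324)/(2310441 - 1069507) = -1180566/1240934 = -1180566*1/1240934 = -590283/620467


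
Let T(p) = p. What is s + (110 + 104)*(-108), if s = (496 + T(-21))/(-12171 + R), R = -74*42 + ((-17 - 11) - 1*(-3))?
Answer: -353706523/15304 ≈ -23112.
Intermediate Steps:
R = -3133 (R = -3108 + (-28 + 3) = -3108 - 25 = -3133)
s = -475/15304 (s = (496 - 21)/(-12171 - 3133) = 475/(-15304) = 475*(-1/15304) = -475/15304 ≈ -0.031038)
s + (110 + 104)*(-108) = -475/15304 + (110 + 104)*(-108) = -475/15304 + 214*(-108) = -475/15304 - 23112 = -353706523/15304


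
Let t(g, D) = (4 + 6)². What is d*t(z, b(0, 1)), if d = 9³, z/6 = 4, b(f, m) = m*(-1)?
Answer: 72900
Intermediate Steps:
b(f, m) = -m
z = 24 (z = 6*4 = 24)
d = 729
t(g, D) = 100 (t(g, D) = 10² = 100)
d*t(z, b(0, 1)) = 729*100 = 72900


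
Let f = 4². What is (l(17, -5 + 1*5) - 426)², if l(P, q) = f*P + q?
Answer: 23716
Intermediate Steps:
f = 16
l(P, q) = q + 16*P (l(P, q) = 16*P + q = q + 16*P)
(l(17, -5 + 1*5) - 426)² = (((-5 + 1*5) + 16*17) - 426)² = (((-5 + 5) + 272) - 426)² = ((0 + 272) - 426)² = (272 - 426)² = (-154)² = 23716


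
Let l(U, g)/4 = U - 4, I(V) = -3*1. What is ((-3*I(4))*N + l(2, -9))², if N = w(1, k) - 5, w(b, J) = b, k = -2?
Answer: 1936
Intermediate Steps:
I(V) = -3
N = -4 (N = 1 - 5 = -4)
l(U, g) = -16 + 4*U (l(U, g) = 4*(U - 4) = 4*(-4 + U) = -16 + 4*U)
((-3*I(4))*N + l(2, -9))² = (-3*(-3)*(-4) + (-16 + 4*2))² = (9*(-4) + (-16 + 8))² = (-36 - 8)² = (-44)² = 1936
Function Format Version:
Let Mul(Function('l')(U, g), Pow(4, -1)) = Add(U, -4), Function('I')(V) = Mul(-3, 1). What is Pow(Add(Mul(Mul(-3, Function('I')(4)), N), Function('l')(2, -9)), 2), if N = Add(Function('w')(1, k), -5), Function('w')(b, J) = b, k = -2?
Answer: 1936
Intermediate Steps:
Function('I')(V) = -3
N = -4 (N = Add(1, -5) = -4)
Function('l')(U, g) = Add(-16, Mul(4, U)) (Function('l')(U, g) = Mul(4, Add(U, -4)) = Mul(4, Add(-4, U)) = Add(-16, Mul(4, U)))
Pow(Add(Mul(Mul(-3, Function('I')(4)), N), Function('l')(2, -9)), 2) = Pow(Add(Mul(Mul(-3, -3), -4), Add(-16, Mul(4, 2))), 2) = Pow(Add(Mul(9, -4), Add(-16, 8)), 2) = Pow(Add(-36, -8), 2) = Pow(-44, 2) = 1936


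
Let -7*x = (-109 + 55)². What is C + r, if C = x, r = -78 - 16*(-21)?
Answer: -1110/7 ≈ -158.57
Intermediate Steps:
r = 258 (r = -78 + 336 = 258)
x = -2916/7 (x = -(-109 + 55)²/7 = -⅐*(-54)² = -⅐*2916 = -2916/7 ≈ -416.57)
C = -2916/7 ≈ -416.57
C + r = -2916/7 + 258 = -1110/7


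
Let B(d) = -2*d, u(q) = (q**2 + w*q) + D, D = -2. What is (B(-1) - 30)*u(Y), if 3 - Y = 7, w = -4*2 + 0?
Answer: -1288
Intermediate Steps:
w = -8 (w = -8 + 0 = -8)
Y = -4 (Y = 3 - 1*7 = 3 - 7 = -4)
u(q) = -2 + q**2 - 8*q (u(q) = (q**2 - 8*q) - 2 = -2 + q**2 - 8*q)
(B(-1) - 30)*u(Y) = (-2*(-1) - 30)*(-2 + (-4)**2 - 8*(-4)) = (2 - 30)*(-2 + 16 + 32) = -28*46 = -1288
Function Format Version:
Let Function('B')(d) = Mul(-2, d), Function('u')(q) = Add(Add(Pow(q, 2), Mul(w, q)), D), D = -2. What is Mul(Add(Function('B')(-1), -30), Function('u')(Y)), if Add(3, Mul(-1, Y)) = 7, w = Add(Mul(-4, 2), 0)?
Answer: -1288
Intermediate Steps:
w = -8 (w = Add(-8, 0) = -8)
Y = -4 (Y = Add(3, Mul(-1, 7)) = Add(3, -7) = -4)
Function('u')(q) = Add(-2, Pow(q, 2), Mul(-8, q)) (Function('u')(q) = Add(Add(Pow(q, 2), Mul(-8, q)), -2) = Add(-2, Pow(q, 2), Mul(-8, q)))
Mul(Add(Function('B')(-1), -30), Function('u')(Y)) = Mul(Add(Mul(-2, -1), -30), Add(-2, Pow(-4, 2), Mul(-8, -4))) = Mul(Add(2, -30), Add(-2, 16, 32)) = Mul(-28, 46) = -1288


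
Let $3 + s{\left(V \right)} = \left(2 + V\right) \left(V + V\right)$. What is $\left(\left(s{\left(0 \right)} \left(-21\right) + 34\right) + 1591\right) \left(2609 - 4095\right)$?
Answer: $-2508368$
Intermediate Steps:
$s{\left(V \right)} = -3 + 2 V \left(2 + V\right)$ ($s{\left(V \right)} = -3 + \left(2 + V\right) \left(V + V\right) = -3 + \left(2 + V\right) 2 V = -3 + 2 V \left(2 + V\right)$)
$\left(\left(s{\left(0 \right)} \left(-21\right) + 34\right) + 1591\right) \left(2609 - 4095\right) = \left(\left(\left(-3 + 2 \cdot 0^{2} + 4 \cdot 0\right) \left(-21\right) + 34\right) + 1591\right) \left(2609 - 4095\right) = \left(\left(\left(-3 + 2 \cdot 0 + 0\right) \left(-21\right) + 34\right) + 1591\right) \left(-1486\right) = \left(\left(\left(-3 + 0 + 0\right) \left(-21\right) + 34\right) + 1591\right) \left(-1486\right) = \left(\left(\left(-3\right) \left(-21\right) + 34\right) + 1591\right) \left(-1486\right) = \left(\left(63 + 34\right) + 1591\right) \left(-1486\right) = \left(97 + 1591\right) \left(-1486\right) = 1688 \left(-1486\right) = -2508368$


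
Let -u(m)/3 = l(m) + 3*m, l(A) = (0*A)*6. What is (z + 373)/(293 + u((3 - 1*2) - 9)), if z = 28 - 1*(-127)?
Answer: 528/365 ≈ 1.4466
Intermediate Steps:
l(A) = 0 (l(A) = 0*6 = 0)
u(m) = -9*m (u(m) = -3*(0 + 3*m) = -9*m)
z = 155 (z = 28 + 127 = 155)
(z + 373)/(293 + u((3 - 1*2) - 9)) = (155 + 373)/(293 - 9*((3 - 1*2) - 9)) = 528/(293 - 9*((3 - 2) - 9)) = 528/(293 - 9*(1 - 9)) = 528/(293 - 9*(-8)) = 528/(293 + 72) = 528/365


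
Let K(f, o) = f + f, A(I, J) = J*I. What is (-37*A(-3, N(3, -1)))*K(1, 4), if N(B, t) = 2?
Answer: 444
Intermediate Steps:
A(I, J) = I*J
K(f, o) = 2*f
(-37*A(-3, N(3, -1)))*K(1, 4) = (-(-111)*2)*(2*1) = -37*(-6)*2 = 222*2 = 444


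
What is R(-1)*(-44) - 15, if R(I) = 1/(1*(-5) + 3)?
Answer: 7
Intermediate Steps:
R(I) = -½ (R(I) = 1/(-5 + 3) = 1/(-2) = -½)
R(-1)*(-44) - 15 = -½*(-44) - 15 = 22 - 15 = 7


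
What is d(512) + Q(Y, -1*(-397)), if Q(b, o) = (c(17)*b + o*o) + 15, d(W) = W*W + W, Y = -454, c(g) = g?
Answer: 412562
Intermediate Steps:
d(W) = W + W² (d(W) = W² + W = W + W²)
Q(b, o) = 15 + o² + 17*b (Q(b, o) = (17*b + o*o) + 15 = (17*b + o²) + 15 = (o² + 17*b) + 15 = 15 + o² + 17*b)
d(512) + Q(Y, -1*(-397)) = 512*(1 + 512) + (15 + (-1*(-397))² + 17*(-454)) = 512*513 + (15 + 397² - 7718) = 262656 + (15 + 157609 - 7718) = 262656 + 149906 = 412562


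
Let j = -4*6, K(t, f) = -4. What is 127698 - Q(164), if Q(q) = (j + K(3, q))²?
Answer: 126914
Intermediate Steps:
j = -24
Q(q) = 784 (Q(q) = (-24 - 4)² = (-28)² = 784)
127698 - Q(164) = 127698 - 1*784 = 127698 - 784 = 126914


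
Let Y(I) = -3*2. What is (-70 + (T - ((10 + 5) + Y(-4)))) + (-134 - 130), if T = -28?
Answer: -371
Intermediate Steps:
Y(I) = -6
(-70 + (T - ((10 + 5) + Y(-4)))) + (-134 - 130) = (-70 + (-28 - ((10 + 5) - 6))) + (-134 - 130) = (-70 + (-28 - (15 - 6))) - 264 = (-70 + (-28 - 1*9)) - 264 = (-70 + (-28 - 9)) - 264 = (-70 - 37) - 264 = -107 - 264 = -371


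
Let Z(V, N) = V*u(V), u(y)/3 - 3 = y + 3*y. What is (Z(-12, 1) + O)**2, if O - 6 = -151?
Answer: 2175625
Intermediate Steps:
O = -145 (O = 6 - 151 = -145)
u(y) = 9 + 12*y (u(y) = 9 + 3*(y + 3*y) = 9 + 3*(4*y) = 9 + 12*y)
Z(V, N) = V*(9 + 12*V)
(Z(-12, 1) + O)**2 = (3*(-12)*(3 + 4*(-12)) - 145)**2 = (3*(-12)*(3 - 48) - 145)**2 = (3*(-12)*(-45) - 145)**2 = (1620 - 145)**2 = 1475**2 = 2175625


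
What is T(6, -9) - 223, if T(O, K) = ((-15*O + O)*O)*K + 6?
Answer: 4319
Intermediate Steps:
T(O, K) = 6 - 14*K*O² (T(O, K) = ((-14*O)*O)*K + 6 = (-14*O²)*K + 6 = -14*K*O² + 6 = 6 - 14*K*O²)
T(6, -9) - 223 = (6 - 14*(-9)*6²) - 223 = (6 - 14*(-9)*36) - 223 = (6 + 4536) - 223 = 4542 - 223 = 4319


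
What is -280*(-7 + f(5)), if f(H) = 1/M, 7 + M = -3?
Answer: 1988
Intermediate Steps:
M = -10 (M = -7 - 3 = -10)
f(H) = -1/10 (f(H) = 1/(-10) = -1/10)
-280*(-7 + f(5)) = -280*(-7 - 1/10) = -280*(-71/10) = 1988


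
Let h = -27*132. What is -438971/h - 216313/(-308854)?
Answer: 68174444383/550377828 ≈ 123.87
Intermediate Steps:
h = -3564
-438971/h - 216313/(-308854) = -438971/(-3564) - 216313/(-308854) = -438971*(-1/3564) - 216313*(-1/308854) = 438971/3564 + 216313/308854 = 68174444383/550377828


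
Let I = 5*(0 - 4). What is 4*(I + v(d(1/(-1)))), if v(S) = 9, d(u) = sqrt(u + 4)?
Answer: -44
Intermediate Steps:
d(u) = sqrt(4 + u)
I = -20 (I = 5*(-4) = -20)
4*(I + v(d(1/(-1)))) = 4*(-20 + 9) = 4*(-11) = -44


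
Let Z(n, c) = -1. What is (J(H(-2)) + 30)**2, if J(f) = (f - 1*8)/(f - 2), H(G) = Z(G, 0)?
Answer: 1089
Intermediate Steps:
H(G) = -1
J(f) = (-8 + f)/(-2 + f) (J(f) = (f - 8)/(-2 + f) = (-8 + f)/(-2 + f))
(J(H(-2)) + 30)**2 = ((-8 - 1)/(-2 - 1) + 30)**2 = (-9/(-3) + 30)**2 = (-1/3*(-9) + 30)**2 = (3 + 30)**2 = 33**2 = 1089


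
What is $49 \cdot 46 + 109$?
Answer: $2363$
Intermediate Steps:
$49 \cdot 46 + 109 = 2254 + 109 = 2363$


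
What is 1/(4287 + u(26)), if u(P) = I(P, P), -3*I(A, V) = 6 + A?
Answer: 3/12829 ≈ 0.00023385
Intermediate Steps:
I(A, V) = -2 - A/3 (I(A, V) = -(6 + A)/3 = -2 - A/3)
u(P) = -2 - P/3
1/(4287 + u(26)) = 1/(4287 + (-2 - ⅓*26)) = 1/(4287 + (-2 - 26/3)) = 1/(4287 - 32/3) = 1/(12829/3) = 3/12829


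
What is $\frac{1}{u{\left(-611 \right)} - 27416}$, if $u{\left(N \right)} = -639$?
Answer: $- \frac{1}{28055} \approx -3.5644 \cdot 10^{-5}$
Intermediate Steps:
$\frac{1}{u{\left(-611 \right)} - 27416} = \frac{1}{-639 - 27416} = \frac{1}{-28055} = - \frac{1}{28055}$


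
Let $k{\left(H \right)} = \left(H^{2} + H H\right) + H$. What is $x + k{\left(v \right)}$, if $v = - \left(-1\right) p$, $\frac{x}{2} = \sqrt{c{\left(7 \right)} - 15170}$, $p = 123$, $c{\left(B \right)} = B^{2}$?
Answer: $30381 + 2 i \sqrt{15121} \approx 30381.0 + 245.94 i$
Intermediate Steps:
$x = 2 i \sqrt{15121}$ ($x = 2 \sqrt{7^{2} - 15170} = 2 \sqrt{49 - 15170} = 2 \sqrt{-15121} = 2 i \sqrt{15121} \approx 245.94 i$)
$v = 123$ ($v = - \left(-1\right) 123 = \left(-1\right) \left(-123\right) = 123$)
$k{\left(H \right)} = H + 2 H^{2}$ ($k{\left(H \right)} = \left(H^{2} + H^{2}\right) + H = 2 H^{2} + H = H + 2 H^{2}$)
$x + k{\left(v \right)} = 2 i \sqrt{15121} + 123 \left(1 + 2 \cdot 123\right) = 2 i \sqrt{15121} + 123 \left(1 + 246\right) = 2 i \sqrt{15121} + 123 \cdot 247 = 2 i \sqrt{15121} + 30381 = 30381 + 2 i \sqrt{15121}$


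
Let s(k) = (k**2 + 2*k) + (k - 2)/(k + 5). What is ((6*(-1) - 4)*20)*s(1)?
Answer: -1700/3 ≈ -566.67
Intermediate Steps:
s(k) = k**2 + 2*k + (-2 + k)/(5 + k) (s(k) = (k**2 + 2*k) + (-2 + k)/(5 + k) = k**2 + 2*k + (-2 + k)/(5 + k))
((6*(-1) - 4)*20)*s(1) = ((6*(-1) - 4)*20)*((-2 + 1**3 + 7*1**2 + 11*1)/(5 + 1)) = ((-6 - 4)*20)*((-2 + 1 + 7*1 + 11)/6) = (-10*20)*((-2 + 1 + 7 + 11)/6) = -100*17/3 = -200*17/6 = -1700/3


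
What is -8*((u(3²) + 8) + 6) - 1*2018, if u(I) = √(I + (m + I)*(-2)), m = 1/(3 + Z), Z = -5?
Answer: -2130 - 16*I*√2 ≈ -2130.0 - 22.627*I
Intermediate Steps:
m = -½ (m = 1/(3 - 5) = 1/(-2) = -½ ≈ -0.50000)
u(I) = √(1 - I) (u(I) = √(I + (-½ + I)*(-2)) = √(I + (1 - 2*I)) = √(1 - I))
-8*((u(3²) + 8) + 6) - 1*2018 = -8*((√(1 - 1*3²) + 8) + 6) - 1*2018 = -8*((√(1 - 1*9) + 8) + 6) - 2018 = -8*((√(1 - 9) + 8) + 6) - 2018 = -8*((√(-8) + 8) + 6) - 2018 = -8*((2*I*√2 + 8) + 6) - 2018 = -8*((8 + 2*I*√2) + 6) - 2018 = -8*(14 + 2*I*√2) - 2018 = (-112 - 16*I*√2) - 2018 = -2130 - 16*I*√2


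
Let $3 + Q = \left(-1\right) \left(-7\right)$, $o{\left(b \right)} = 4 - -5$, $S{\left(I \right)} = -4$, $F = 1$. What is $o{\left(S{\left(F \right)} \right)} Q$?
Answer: $36$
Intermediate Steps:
$o{\left(b \right)} = 9$ ($o{\left(b \right)} = 4 + 5 = 9$)
$Q = 4$ ($Q = -3 - -7 = -3 + 7 = 4$)
$o{\left(S{\left(F \right)} \right)} Q = 9 \cdot 4 = 36$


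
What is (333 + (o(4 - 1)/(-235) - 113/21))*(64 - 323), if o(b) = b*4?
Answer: -59812276/705 ≈ -84840.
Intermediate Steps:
o(b) = 4*b
(333 + (o(4 - 1)/(-235) - 113/21))*(64 - 323) = (333 + ((4*(4 - 1))/(-235) - 113/21))*(64 - 323) = (333 + ((4*3)*(-1/235) - 113*1/21))*(-259) = (333 + (12*(-1/235) - 113/21))*(-259) = (333 + (-12/235 - 113/21))*(-259) = (333 - 26807/4935)*(-259) = (1616548/4935)*(-259) = -59812276/705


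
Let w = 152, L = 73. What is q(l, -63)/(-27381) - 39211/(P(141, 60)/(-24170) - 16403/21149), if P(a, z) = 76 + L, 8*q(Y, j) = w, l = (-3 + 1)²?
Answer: 548812134331247521/10941768258891 ≈ 50158.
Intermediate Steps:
l = 4 (l = (-2)² = 4)
q(Y, j) = 19 (q(Y, j) = (⅛)*152 = 19)
P(a, z) = 149 (P(a, z) = 76 + 73 = 149)
q(l, -63)/(-27381) - 39211/(P(141, 60)/(-24170) - 16403/21149) = 19/(-27381) - 39211/(149/(-24170) - 16403/21149) = 19*(-1/27381) - 39211/(149*(-1/24170) - 16403*1/21149) = -19/27381 - 39211/(-149/24170 - 16403/21149) = -19/27381 - 39211/(-399611711/511171330) = -19/27381 - 39211*(-511171330/399611711) = -19/27381 + 20043539020630/399611711 = 548812134331247521/10941768258891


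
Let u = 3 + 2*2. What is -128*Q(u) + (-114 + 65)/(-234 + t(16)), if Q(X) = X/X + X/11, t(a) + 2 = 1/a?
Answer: -8688976/41525 ≈ -209.25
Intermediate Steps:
t(a) = -2 + 1/a
u = 7 (u = 3 + 4 = 7)
Q(X) = 1 + X/11 (Q(X) = 1 + X*(1/11) = 1 + X/11)
-128*Q(u) + (-114 + 65)/(-234 + t(16)) = -128*(1 + (1/11)*7) + (-114 + 65)/(-234 + (-2 + 1/16)) = -128*(1 + 7/11) - 49/(-234 + (-2 + 1/16)) = -128*18/11 - 49/(-234 - 31/16) = -2304/11 - 49/(-3775/16) = -2304/11 - 49*(-16/3775) = -2304/11 + 784/3775 = -8688976/41525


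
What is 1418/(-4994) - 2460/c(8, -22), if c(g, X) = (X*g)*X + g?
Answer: -444677/484418 ≈ -0.91796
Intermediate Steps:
c(g, X) = g + g*X² (c(g, X) = g*X² + g = g + g*X²)
1418/(-4994) - 2460/c(8, -22) = 1418/(-4994) - 2460*1/(8*(1 + (-22)²)) = 1418*(-1/4994) - 2460*1/(8*(1 + 484)) = -709/2497 - 2460/(8*485) = -709/2497 - 2460/3880 = -709/2497 - 2460*1/3880 = -709/2497 - 123/194 = -444677/484418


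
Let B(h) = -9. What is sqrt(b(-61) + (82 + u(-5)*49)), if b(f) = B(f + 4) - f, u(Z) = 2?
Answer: 2*sqrt(58) ≈ 15.232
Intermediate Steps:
b(f) = -9 - f
sqrt(b(-61) + (82 + u(-5)*49)) = sqrt((-9 - 1*(-61)) + (82 + 2*49)) = sqrt((-9 + 61) + (82 + 98)) = sqrt(52 + 180) = sqrt(232) = 2*sqrt(58)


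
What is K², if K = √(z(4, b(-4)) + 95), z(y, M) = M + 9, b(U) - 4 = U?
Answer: 104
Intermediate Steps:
b(U) = 4 + U
z(y, M) = 9 + M
K = 2*√26 (K = √((9 + (4 - 4)) + 95) = √((9 + 0) + 95) = √(9 + 95) = √104 = 2*√26 ≈ 10.198)
K² = (2*√26)² = 104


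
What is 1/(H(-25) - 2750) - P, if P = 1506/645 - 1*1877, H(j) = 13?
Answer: 1103155846/588455 ≈ 1874.7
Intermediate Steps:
P = -403053/215 (P = 1506*(1/645) - 1877 = 502/215 - 1877 = -403053/215 ≈ -1874.7)
1/(H(-25) - 2750) - P = 1/(13 - 2750) - 1*(-403053/215) = 1/(-2737) + 403053/215 = -1/2737 + 403053/215 = 1103155846/588455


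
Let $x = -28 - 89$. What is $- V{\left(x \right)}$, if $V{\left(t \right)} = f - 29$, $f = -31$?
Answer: $60$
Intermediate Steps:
$x = -117$ ($x = -28 - 89 = -117$)
$V{\left(t \right)} = -60$ ($V{\left(t \right)} = -31 - 29 = -60$)
$- V{\left(x \right)} = \left(-1\right) \left(-60\right) = 60$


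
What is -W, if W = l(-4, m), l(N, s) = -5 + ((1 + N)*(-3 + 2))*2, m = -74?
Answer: -1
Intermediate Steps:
l(N, s) = -7 - 2*N (l(N, s) = -5 + ((1 + N)*(-1))*2 = -5 + (-1 - N)*2 = -5 + (-2 - 2*N) = -7 - 2*N)
W = 1 (W = -7 - 2*(-4) = -7 + 8 = 1)
-W = -1*1 = -1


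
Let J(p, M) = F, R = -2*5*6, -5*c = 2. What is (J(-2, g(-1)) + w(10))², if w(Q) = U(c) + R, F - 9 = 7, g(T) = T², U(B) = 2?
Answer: 1764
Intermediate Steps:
c = -⅖ (c = -⅕*2 = -⅖ ≈ -0.40000)
R = -60 (R = -10*6 = -60)
F = 16 (F = 9 + 7 = 16)
J(p, M) = 16
w(Q) = -58 (w(Q) = 2 - 60 = -58)
(J(-2, g(-1)) + w(10))² = (16 - 58)² = (-42)² = 1764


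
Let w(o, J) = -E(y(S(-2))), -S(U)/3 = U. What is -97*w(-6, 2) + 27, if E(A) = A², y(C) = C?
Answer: 3519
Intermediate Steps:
S(U) = -3*U
w(o, J) = -36 (w(o, J) = -(-3*(-2))² = -1*6² = -1*36 = -36)
-97*w(-6, 2) + 27 = -97*(-36) + 27 = 3492 + 27 = 3519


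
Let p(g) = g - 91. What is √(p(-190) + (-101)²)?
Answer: 8*√155 ≈ 99.599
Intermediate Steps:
p(g) = -91 + g
√(p(-190) + (-101)²) = √((-91 - 190) + (-101)²) = √(-281 + 10201) = √9920 = 8*√155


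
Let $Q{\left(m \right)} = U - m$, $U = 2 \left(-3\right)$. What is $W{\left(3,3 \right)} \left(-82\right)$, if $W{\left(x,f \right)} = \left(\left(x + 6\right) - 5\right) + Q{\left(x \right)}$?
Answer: $410$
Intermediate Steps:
$U = -6$
$Q{\left(m \right)} = -6 - m$
$W{\left(x,f \right)} = -5$ ($W{\left(x,f \right)} = \left(\left(x + 6\right) - 5\right) - \left(6 + x\right) = \left(\left(6 + x\right) - 5\right) - \left(6 + x\right) = \left(1 + x\right) - \left(6 + x\right) = -5$)
$W{\left(3,3 \right)} \left(-82\right) = \left(-5\right) \left(-82\right) = 410$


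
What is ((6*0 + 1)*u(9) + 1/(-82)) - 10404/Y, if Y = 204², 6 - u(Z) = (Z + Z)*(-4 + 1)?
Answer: 9797/164 ≈ 59.738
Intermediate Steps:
u(Z) = 6 + 6*Z (u(Z) = 6 - (Z + Z)*(-4 + 1) = 6 - 2*Z*(-3) = 6 - (-6)*Z = 6 + 6*Z)
Y = 41616
((6*0 + 1)*u(9) + 1/(-82)) - 10404/Y = ((6*0 + 1)*(6 + 6*9) + 1/(-82)) - 10404/41616 = ((0 + 1)*(6 + 54) - 1/82) - 10404*1/41616 = (1*60 - 1/82) - ¼ = (60 - 1/82) - ¼ = 4919/82 - ¼ = 9797/164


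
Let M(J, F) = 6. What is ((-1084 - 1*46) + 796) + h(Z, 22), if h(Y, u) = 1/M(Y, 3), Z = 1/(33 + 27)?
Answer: -2003/6 ≈ -333.83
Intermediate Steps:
Z = 1/60 ≈ 0.016667
h(Y, u) = ⅙ (h(Y, u) = 1/6 = ⅙)
((-1084 - 1*46) + 796) + h(Z, 22) = ((-1084 - 1*46) + 796) + ⅙ = ((-1084 - 46) + 796) + ⅙ = (-1130 + 796) + ⅙ = -334 + ⅙ = -2003/6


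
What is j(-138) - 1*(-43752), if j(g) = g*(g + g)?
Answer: 81840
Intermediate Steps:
j(g) = 2*g² (j(g) = g*(2*g) = 2*g²)
j(-138) - 1*(-43752) = 2*(-138)² - 1*(-43752) = 2*19044 + 43752 = 38088 + 43752 = 81840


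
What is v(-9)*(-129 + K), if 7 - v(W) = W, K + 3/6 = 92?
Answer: -600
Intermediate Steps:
K = 183/2 (K = -½ + 92 = 183/2 ≈ 91.500)
v(W) = 7 - W
v(-9)*(-129 + K) = (7 - 1*(-9))*(-129 + 183/2) = (7 + 9)*(-75/2) = 16*(-75/2) = -600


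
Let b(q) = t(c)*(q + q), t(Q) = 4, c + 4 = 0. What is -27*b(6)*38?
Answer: -49248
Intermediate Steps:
c = -4 (c = -4 + 0 = -4)
b(q) = 8*q (b(q) = 4*(q + q) = 4*(2*q) = 8*q)
-27*b(6)*38 = -216*6*38 = -27*48*38 = -1296*38 = -49248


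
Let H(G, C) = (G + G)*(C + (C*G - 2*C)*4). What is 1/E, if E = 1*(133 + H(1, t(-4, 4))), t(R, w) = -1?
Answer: 1/139 ≈ 0.0071942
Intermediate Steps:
H(G, C) = 2*G*(-7*C + 4*C*G) (H(G, C) = (2*G)*(C + (-2*C + C*G)*4) = (2*G)*(C + (-8*C + 4*C*G)) = (2*G)*(-7*C + 4*C*G) = 2*G*(-7*C + 4*C*G))
E = 139 (E = 1*(133 + 2*(-1)*1*(-7 + 4*1)) = 1*(133 + 2*(-1)*1*(-7 + 4)) = 1*(133 + 2*(-1)*1*(-3)) = 1*(133 + 6) = 1*139 = 139)
1/E = 1/139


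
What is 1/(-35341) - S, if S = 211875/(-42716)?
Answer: 126912401/25586884 ≈ 4.9601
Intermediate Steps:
S = -211875/42716 (S = 211875*(-1/42716) = -211875/42716 ≈ -4.9601)
1/(-35341) - S = 1/(-35341) - 1*(-211875/42716) = -1/35341 + 211875/42716 = 126912401/25586884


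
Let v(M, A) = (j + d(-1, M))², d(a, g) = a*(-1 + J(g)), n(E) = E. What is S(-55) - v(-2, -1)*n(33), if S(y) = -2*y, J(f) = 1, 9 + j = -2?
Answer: -3883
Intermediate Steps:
j = -11 (j = -9 - 2 = -11)
d(a, g) = 0 (d(a, g) = a*(-1 + 1) = a*0 = 0)
v(M, A) = 121 (v(M, A) = (-11 + 0)² = (-11)² = 121)
S(-55) - v(-2, -1)*n(33) = -2*(-55) - 121*33 = 110 - 1*3993 = 110 - 3993 = -3883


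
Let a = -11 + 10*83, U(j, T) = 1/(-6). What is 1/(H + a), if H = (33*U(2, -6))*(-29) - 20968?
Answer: -2/39979 ≈ -5.0026e-5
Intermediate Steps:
U(j, T) = -1/6
H = -41617/2 (H = (33*(-1/6))*(-29) - 20968 = -11/2*(-29) - 20968 = 319/2 - 20968 = -41617/2 ≈ -20809.)
a = 819 (a = -11 + 830 = 819)
1/(H + a) = 1/(-41617/2 + 819) = 1/(-39979/2) = -2/39979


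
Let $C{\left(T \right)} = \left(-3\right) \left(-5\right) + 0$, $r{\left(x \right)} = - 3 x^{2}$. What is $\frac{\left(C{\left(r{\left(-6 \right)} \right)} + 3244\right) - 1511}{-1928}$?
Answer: $- \frac{437}{482} \approx -0.90664$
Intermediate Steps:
$C{\left(T \right)} = 15$ ($C{\left(T \right)} = 15 + 0 = 15$)
$\frac{\left(C{\left(r{\left(-6 \right)} \right)} + 3244\right) - 1511}{-1928} = \frac{\left(15 + 3244\right) - 1511}{-1928} = \left(3259 - 1511\right) \left(- \frac{1}{1928}\right) = 1748 \left(- \frac{1}{1928}\right) = - \frac{437}{482}$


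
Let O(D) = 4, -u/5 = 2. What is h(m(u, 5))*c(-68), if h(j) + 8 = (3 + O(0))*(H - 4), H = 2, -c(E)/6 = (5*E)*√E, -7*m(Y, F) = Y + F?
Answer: -89760*I*√17 ≈ -3.7009e+5*I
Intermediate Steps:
u = -10 (u = -5*2 = -10)
m(Y, F) = -F/7 - Y/7 (m(Y, F) = -(Y + F)/7 = -(F + Y)/7 = -F/7 - Y/7)
c(E) = -30*E^(3/2) (c(E) = -6*5*E*√E = -30*E^(3/2))
h(j) = -22 (h(j) = -8 + (3 + 4)*(2 - 4) = -8 + 7*(-2) = -8 - 14 = -22)
h(m(u, 5))*c(-68) = -(-660)*(-68)^(3/2) = -(-660)*(-136*I*√17) = -89760*I*√17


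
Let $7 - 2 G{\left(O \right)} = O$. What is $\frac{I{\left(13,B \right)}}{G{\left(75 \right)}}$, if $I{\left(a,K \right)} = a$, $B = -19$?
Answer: $- \frac{13}{34} \approx -0.38235$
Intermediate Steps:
$G{\left(O \right)} = \frac{7}{2} - \frac{O}{2}$
$\frac{I{\left(13,B \right)}}{G{\left(75 \right)}} = \frac{13}{\frac{7}{2} - \frac{75}{2}} = \frac{13}{-34} = 13 \left(- \frac{1}{34}\right) = - \frac{13}{34}$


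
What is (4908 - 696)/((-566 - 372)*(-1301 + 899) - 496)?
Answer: 1053/94145 ≈ 0.011185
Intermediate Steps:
(4908 - 696)/((-566 - 372)*(-1301 + 899) - 496) = 4212/(-938*(-402) - 496) = 4212/(377076 - 496) = 4212/376580 = 4212*(1/376580) = 1053/94145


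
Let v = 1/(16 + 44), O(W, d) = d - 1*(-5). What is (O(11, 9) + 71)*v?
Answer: 17/12 ≈ 1.4167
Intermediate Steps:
O(W, d) = 5 + d (O(W, d) = d + 5 = 5 + d)
v = 1/60 ≈ 0.016667
(O(11, 9) + 71)*v = ((5 + 9) + 71)*(1/60) = (14 + 71)*(1/60) = 85*(1/60) = 17/12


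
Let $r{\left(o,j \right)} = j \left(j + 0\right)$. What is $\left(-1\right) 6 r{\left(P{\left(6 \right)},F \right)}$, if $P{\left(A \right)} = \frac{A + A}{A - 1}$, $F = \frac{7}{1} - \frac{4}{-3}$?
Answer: $- \frac{1250}{3} \approx -416.67$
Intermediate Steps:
$F = \frac{25}{3}$ ($F = 7 \cdot 1 - - \frac{4}{3} = 7 + \frac{4}{3} = \frac{25}{3} \approx 8.3333$)
$P{\left(A \right)} = \frac{2 A}{-1 + A}$
$r{\left(o,j \right)} = j^{2}$ ($r{\left(o,j \right)} = j j = j^{2}$)
$\left(-1\right) 6 r{\left(P{\left(6 \right)},F \right)} = \left(-1\right) 6 \left(\frac{25}{3}\right)^{2} = \left(-6\right) \frac{625}{9} = - \frac{1250}{3}$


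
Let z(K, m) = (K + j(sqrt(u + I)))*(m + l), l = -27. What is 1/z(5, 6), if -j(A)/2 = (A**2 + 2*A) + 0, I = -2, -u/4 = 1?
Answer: -I/(84*sqrt(6) + 357*I) ≈ -0.0021027 - 0.0012119*I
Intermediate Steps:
u = -4 (u = -4*1 = -4)
j(A) = -4*A - 2*A**2 (j(A) = -2*((A**2 + 2*A) + 0) = -2*(A**2 + 2*A) = -4*A - 2*A**2)
z(K, m) = (-27 + m)*(K - 2*I*sqrt(6)*(2 + I*sqrt(6))) (z(K, m) = (K - 2*sqrt(-4 - 2)*(2 + sqrt(-4 - 2)))*(m - 27) = (K - 2*sqrt(-6)*(2 + sqrt(-6)))*(-27 + m) = (K - 2*I*sqrt(6)*(2 + I*sqrt(6)))*(-27 + m) = (-27 + m)*(K - 2*I*sqrt(6)*(2 + I*sqrt(6))))
1/z(5, 6) = 1/(-324 - 27*5 + 12*6 + 5*6 + 108*I*sqrt(6) - 4*I*6*sqrt(6)) = 1/(-324 - 135 + 72 + 30 + 108*I*sqrt(6) - 24*I*sqrt(6)) = 1/(-357 + 84*I*sqrt(6))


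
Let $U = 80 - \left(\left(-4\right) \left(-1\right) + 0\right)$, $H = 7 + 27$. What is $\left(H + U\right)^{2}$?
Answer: $12100$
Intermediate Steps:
$H = 34$
$U = 76$ ($U = 80 - \left(4 + 0\right) = 80 - 4 = 76$)
$\left(H + U\right)^{2} = \left(34 + 76\right)^{2} = 110^{2} = 12100$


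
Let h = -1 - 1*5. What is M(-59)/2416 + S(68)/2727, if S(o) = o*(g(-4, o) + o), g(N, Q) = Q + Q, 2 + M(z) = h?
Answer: 1395539/274518 ≈ 5.0836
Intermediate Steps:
h = -6 (h = -1 - 5 = -6)
M(z) = -8 (M(z) = -2 - 6 = -8)
g(N, Q) = 2*Q
S(o) = 3*o² (S(o) = o*(2*o + o) = o*(3*o) = 3*o²)
M(-59)/2416 + S(68)/2727 = -8/2416 + (3*68²)/2727 = -8*1/2416 + (3*4624)*(1/2727) = -1/302 + 13872*(1/2727) = -1/302 + 4624/909 = 1395539/274518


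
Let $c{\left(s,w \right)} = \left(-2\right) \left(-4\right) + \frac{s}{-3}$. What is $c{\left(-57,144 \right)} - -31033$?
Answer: $31060$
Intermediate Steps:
$c{\left(s,w \right)} = 8 - \frac{s}{3}$ ($c{\left(s,w \right)} = 8 + s \left(- \frac{1}{3}\right) = 8 - \frac{s}{3}$)
$c{\left(-57,144 \right)} - -31033 = \left(8 - -19\right) - -31033 = \left(8 + 19\right) + 31033 = 27 + 31033 = 31060$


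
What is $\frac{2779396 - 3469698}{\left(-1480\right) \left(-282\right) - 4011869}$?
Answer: $\frac{690302}{3594509} \approx 0.19204$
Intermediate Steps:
$\frac{2779396 - 3469698}{\left(-1480\right) \left(-282\right) - 4011869} = - \frac{690302}{417360 - 4011869} = - \frac{690302}{-3594509} = \left(-690302\right) \left(- \frac{1}{3594509}\right) = \frac{690302}{3594509}$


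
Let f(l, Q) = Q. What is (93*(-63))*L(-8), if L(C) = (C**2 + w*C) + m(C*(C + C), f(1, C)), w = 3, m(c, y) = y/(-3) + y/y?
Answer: -255843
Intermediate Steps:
m(c, y) = 1 - y/3 (m(c, y) = y*(-1/3) + 1 = -y/3 + 1 = 1 - y/3)
L(C) = 1 + C**2 + 8*C/3 (L(C) = (C**2 + 3*C) + (1 - C/3) = 1 + C**2 + 8*C/3)
(93*(-63))*L(-8) = (93*(-63))*(1 + (-8)**2 + (8/3)*(-8)) = -5859*(1 + 64 - 64/3) = -5859*131/3 = -255843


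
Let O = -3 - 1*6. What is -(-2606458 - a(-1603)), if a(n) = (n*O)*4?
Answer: 2664166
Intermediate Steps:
O = -9 (O = -3 - 6 = -9)
a(n) = -36*n (a(n) = (n*(-9))*4 = -9*n*4 = -36*n)
-(-2606458 - a(-1603)) = -(-2606458 - (-36)*(-1603)) = -(-2606458 - 1*57708) = -(-2606458 - 57708) = -1*(-2664166) = 2664166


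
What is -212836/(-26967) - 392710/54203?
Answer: 946139138/1461692301 ≈ 0.64729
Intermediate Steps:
-212836/(-26967) - 392710/54203 = -212836*(-1/26967) - 392710*1/54203 = 212836/26967 - 392710/54203 = 946139138/1461692301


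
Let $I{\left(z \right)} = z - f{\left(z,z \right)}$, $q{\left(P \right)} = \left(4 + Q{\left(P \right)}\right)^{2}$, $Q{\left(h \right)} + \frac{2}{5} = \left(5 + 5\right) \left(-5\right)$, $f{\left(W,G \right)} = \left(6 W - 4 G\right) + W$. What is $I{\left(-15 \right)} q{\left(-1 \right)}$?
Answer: $\frac{322944}{5} \approx 64589.0$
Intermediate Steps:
$f{\left(W,G \right)} = - 4 G + 7 W$ ($f{\left(W,G \right)} = \left(- 4 G + 6 W\right) + W = - 4 G + 7 W$)
$Q{\left(h \right)} = - \frac{252}{5}$ ($Q{\left(h \right)} = - \frac{2}{5} + \left(5 + 5\right) \left(-5\right) = - \frac{2}{5} + 10 \left(-5\right) = - \frac{2}{5} - 50 = - \frac{252}{5}$)
$q{\left(P \right)} = \frac{53824}{25}$ ($q{\left(P \right)} = \left(4 - \frac{252}{5}\right)^{2} = \left(- \frac{232}{5}\right)^{2} = \frac{53824}{25}$)
$I{\left(z \right)} = - 2 z$ ($I{\left(z \right)} = z - \left(- 4 z + 7 z\right) = z - 3 z = - 2 z$)
$I{\left(-15 \right)} q{\left(-1 \right)} = \left(-2\right) \left(-15\right) \frac{53824}{25} = 30 \cdot \frac{53824}{25} = \frac{322944}{5}$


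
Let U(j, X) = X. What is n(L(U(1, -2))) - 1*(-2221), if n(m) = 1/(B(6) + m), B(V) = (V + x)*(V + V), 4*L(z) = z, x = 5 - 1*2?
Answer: 477517/215 ≈ 2221.0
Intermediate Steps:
x = 3 (x = 5 - 2 = 3)
L(z) = z/4
B(V) = 2*V*(3 + V) (B(V) = (V + 3)*(V + V) = (3 + V)*(2*V) = 2*V*(3 + V))
n(m) = 1/(108 + m) (n(m) = 1/(2*6*(3 + 6) + m) = 1/(2*6*9 + m) = 1/(108 + m))
n(L(U(1, -2))) - 1*(-2221) = 1/(108 + (¼)*(-2)) - 1*(-2221) = 1/(108 - ½) + 2221 = 1/(215/2) + 2221 = 2/215 + 2221 = 477517/215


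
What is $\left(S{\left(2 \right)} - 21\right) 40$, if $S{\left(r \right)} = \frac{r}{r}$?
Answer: $-800$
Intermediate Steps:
$S{\left(r \right)} = 1$
$\left(S{\left(2 \right)} - 21\right) 40 = \left(1 - 21\right) 40 = \left(-20\right) 40 = -800$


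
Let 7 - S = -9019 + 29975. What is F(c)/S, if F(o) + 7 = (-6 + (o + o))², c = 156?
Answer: -93629/20949 ≈ -4.4694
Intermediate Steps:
S = -20949 (S = 7 - (-9019 + 29975) = 7 - 1*20956 = 7 - 20956 = -20949)
F(o) = -7 + (-6 + 2*o)² (F(o) = -7 + (-6 + (o + o))² = -7 + (-6 + 2*o)²)
F(c)/S = (-7 + 4*(-3 + 156)²)/(-20949) = (-7 + 4*153²)*(-1/20949) = (-7 + 4*23409)*(-1/20949) = (-7 + 93636)*(-1/20949) = 93629*(-1/20949) = -93629/20949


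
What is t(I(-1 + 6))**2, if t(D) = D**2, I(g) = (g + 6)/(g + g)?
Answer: 14641/10000 ≈ 1.4641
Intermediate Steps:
I(g) = (6 + g)/(2*g) (I(g) = (6 + g)/((2*g)) = (6 + g)*(1/(2*g)) = (6 + g)/(2*g))
t(I(-1 + 6))**2 = (((6 + (-1 + 6))/(2*(-1 + 6)))**2)**2 = (((1/2)*(6 + 5)/5)**2)**2 = (((1/2)*(1/5)*11)**2)**2 = ((11/10)**2)**2 = (121/100)**2 = 14641/10000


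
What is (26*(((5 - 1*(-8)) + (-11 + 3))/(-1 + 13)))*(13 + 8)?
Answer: 455/2 ≈ 227.50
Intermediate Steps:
(26*(((5 - 1*(-8)) + (-11 + 3))/(-1 + 13)))*(13 + 8) = (26*(((5 + 8) - 8)/12))*21 = (26*((13 - 8)*(1/12)))*21 = (26*(5*(1/12)))*21 = (26*(5/12))*21 = (65/6)*21 = 455/2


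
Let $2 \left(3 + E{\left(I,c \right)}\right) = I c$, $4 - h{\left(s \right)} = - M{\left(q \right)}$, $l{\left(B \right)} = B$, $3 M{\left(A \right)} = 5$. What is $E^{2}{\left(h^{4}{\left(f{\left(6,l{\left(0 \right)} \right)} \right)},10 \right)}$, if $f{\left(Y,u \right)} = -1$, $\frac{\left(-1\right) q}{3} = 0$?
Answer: $\frac{174191039044}{6561} \approx 2.6549 \cdot 10^{7}$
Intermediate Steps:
$q = 0$ ($q = \left(-3\right) 0 = 0$)
$M{\left(A \right)} = \frac{5}{3}$ ($M{\left(A \right)} = \frac{1}{3} \cdot 5 = \frac{5}{3}$)
$h{\left(s \right)} = \frac{17}{3}$ ($h{\left(s \right)} = 4 - \left(-1\right) \frac{5}{3} = 4 - - \frac{5}{3} = 4 + \frac{5}{3} = \frac{17}{3}$)
$E{\left(I,c \right)} = -3 + \frac{I c}{2}$
$E^{2}{\left(h^{4}{\left(f{\left(6,l{\left(0 \right)} \right)} \right)},10 \right)} = \left(-3 + \frac{1}{2} \left(\frac{17}{3}\right)^{4} \cdot 10\right)^{2} = \left(-3 + \frac{1}{2} \cdot \frac{83521}{81} \cdot 10\right)^{2} = \left(-3 + \frac{417605}{81}\right)^{2} = \left(\frac{417362}{81}\right)^{2} = \frac{174191039044}{6561}$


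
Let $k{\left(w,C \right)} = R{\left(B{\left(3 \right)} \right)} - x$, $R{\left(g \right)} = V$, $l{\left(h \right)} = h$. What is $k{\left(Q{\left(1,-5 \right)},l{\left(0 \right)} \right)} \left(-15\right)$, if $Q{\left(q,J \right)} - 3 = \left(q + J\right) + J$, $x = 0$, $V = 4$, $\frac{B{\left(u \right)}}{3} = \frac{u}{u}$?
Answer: $-60$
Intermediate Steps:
$B{\left(u \right)} = 3$ ($B{\left(u \right)} = 3 \frac{u}{u} = 3 \cdot 1 = 3$)
$R{\left(g \right)} = 4$
$Q{\left(q,J \right)} = 3 + q + 2 J$ ($Q{\left(q,J \right)} = 3 + \left(\left(q + J\right) + J\right) = 3 + \left(\left(J + q\right) + J\right) = 3 + \left(q + 2 J\right) = 3 + q + 2 J$)
$k{\left(w,C \right)} = 4$ ($k{\left(w,C \right)} = 4 - 0 = 4 + 0 = 4$)
$k{\left(Q{\left(1,-5 \right)},l{\left(0 \right)} \right)} \left(-15\right) = 4 \left(-15\right) = -60$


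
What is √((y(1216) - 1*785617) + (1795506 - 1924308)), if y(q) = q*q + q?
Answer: √565453 ≈ 751.97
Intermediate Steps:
y(q) = q + q² (y(q) = q² + q = q + q²)
√((y(1216) - 1*785617) + (1795506 - 1924308)) = √((1216*(1 + 1216) - 1*785617) + (1795506 - 1924308)) = √((1216*1217 - 785617) - 128802) = √((1479872 - 785617) - 128802) = √(694255 - 128802) = √565453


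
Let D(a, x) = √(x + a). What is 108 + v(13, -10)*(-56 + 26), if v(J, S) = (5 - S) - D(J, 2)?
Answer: -342 + 30*√15 ≈ -225.81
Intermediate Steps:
D(a, x) = √(a + x)
v(J, S) = 5 - S - √(2 + J) (v(J, S) = (5 - S) - √(J + 2) = (5 - S) - √(2 + J) = 5 - S - √(2 + J))
108 + v(13, -10)*(-56 + 26) = 108 + (5 - 1*(-10) - √(2 + 13))*(-56 + 26) = 108 + (5 + 10 - √15)*(-30) = 108 + (15 - √15)*(-30) = 108 + (-450 + 30*√15) = -342 + 30*√15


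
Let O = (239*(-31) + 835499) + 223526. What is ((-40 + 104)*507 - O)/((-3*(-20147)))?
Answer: -1019168/60441 ≈ -16.862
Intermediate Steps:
O = 1051616 (O = (-7409 + 835499) + 223526 = 828090 + 223526 = 1051616)
((-40 + 104)*507 - O)/((-3*(-20147))) = ((-40 + 104)*507 - 1*1051616)/((-3*(-20147))) = (64*507 - 1051616)/60441 = (32448 - 1051616)*(1/60441) = -1019168*1/60441 = -1019168/60441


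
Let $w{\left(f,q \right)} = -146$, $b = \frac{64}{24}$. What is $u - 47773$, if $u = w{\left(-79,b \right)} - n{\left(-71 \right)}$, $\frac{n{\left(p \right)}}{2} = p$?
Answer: $-47777$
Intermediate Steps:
$n{\left(p \right)} = 2 p$
$b = \frac{8}{3}$ ($b = 64 \cdot \frac{1}{24} = \frac{8}{3} \approx 2.6667$)
$u = -4$ ($u = -146 - 2 \left(-71\right) = -146 - -142 = -146 + 142 = -4$)
$u - 47773 = -4 - 47773 = -47777$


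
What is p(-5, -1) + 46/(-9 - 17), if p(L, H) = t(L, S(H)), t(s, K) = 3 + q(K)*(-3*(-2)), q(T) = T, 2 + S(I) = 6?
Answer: 328/13 ≈ 25.231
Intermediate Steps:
S(I) = 4 (S(I) = -2 + 6 = 4)
t(s, K) = 3 + 6*K (t(s, K) = 3 + K*(-3*(-2)) = 3 + K*6 = 3 + 6*K)
p(L, H) = 27 (p(L, H) = 3 + 6*4 = 3 + 24 = 27)
p(-5, -1) + 46/(-9 - 17) = 27 + 46/(-9 - 17) = 27 + 46/(-26) = 27 + 46*(-1/26) = 27 - 23/13 = 328/13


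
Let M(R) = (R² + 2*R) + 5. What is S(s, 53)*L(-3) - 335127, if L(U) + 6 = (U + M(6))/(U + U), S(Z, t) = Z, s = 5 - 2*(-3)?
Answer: -1005854/3 ≈ -3.3528e+5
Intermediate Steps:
s = 11 (s = 5 + 6 = 11)
M(R) = 5 + R² + 2*R
L(U) = -6 + (53 + U)/(2*U) (L(U) = -6 + (U + (5 + 6² + 2*6))/(U + U) = -6 + (U + (5 + 36 + 12))/((2*U)) = -6 + (U + 53)*(1/(2*U)) = -6 + (53 + U)*(1/(2*U)) = -6 + (53 + U)/(2*U))
S(s, 53)*L(-3) - 335127 = 11*((½)*(53 - 11*(-3))/(-3)) - 335127 = 11*((½)*(-⅓)*(53 + 33)) - 335127 = 11*((½)*(-⅓)*86) - 335127 = 11*(-43/3) - 335127 = -473/3 - 335127 = -1005854/3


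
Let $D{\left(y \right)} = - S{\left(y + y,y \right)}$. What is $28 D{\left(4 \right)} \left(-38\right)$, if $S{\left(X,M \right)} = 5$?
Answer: $5320$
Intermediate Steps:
$D{\left(y \right)} = -5$ ($D{\left(y \right)} = \left(-1\right) 5 = -5$)
$28 D{\left(4 \right)} \left(-38\right) = 28 \left(-5\right) \left(-38\right) = \left(-140\right) \left(-38\right) = 5320$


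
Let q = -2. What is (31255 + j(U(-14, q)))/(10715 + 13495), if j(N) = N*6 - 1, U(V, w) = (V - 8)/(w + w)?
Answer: 10429/8070 ≈ 1.2923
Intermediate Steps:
U(V, w) = (-8 + V)/(2*w) (U(V, w) = (-8 + V)/((2*w)) = (-8 + V)*(1/(2*w)) = (-8 + V)/(2*w))
j(N) = -1 + 6*N (j(N) = 6*N - 1 = -1 + 6*N)
(31255 + j(U(-14, q)))/(10715 + 13495) = (31255 + (-1 + 6*((1/2)*(-8 - 14)/(-2))))/(10715 + 13495) = (31255 + (-1 + 6*((1/2)*(-1/2)*(-22))))/24210 = (31255 + (-1 + 6*(11/2)))*(1/24210) = (31255 + (-1 + 33))*(1/24210) = (31255 + 32)*(1/24210) = 31287*(1/24210) = 10429/8070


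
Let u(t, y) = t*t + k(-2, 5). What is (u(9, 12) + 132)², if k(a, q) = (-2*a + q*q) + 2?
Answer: 59536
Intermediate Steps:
k(a, q) = 2 + q² - 2*a (k(a, q) = (-2*a + q²) + 2 = (q² - 2*a) + 2 = 2 + q² - 2*a)
u(t, y) = 31 + t² (u(t, y) = t*t + (2 + 5² - 2*(-2)) = t² + (2 + 25 + 4) = t² + 31 = 31 + t²)
(u(9, 12) + 132)² = ((31 + 9²) + 132)² = ((31 + 81) + 132)² = (112 + 132)² = 244² = 59536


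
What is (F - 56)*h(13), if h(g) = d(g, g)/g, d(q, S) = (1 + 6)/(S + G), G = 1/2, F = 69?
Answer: 14/27 ≈ 0.51852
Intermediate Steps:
G = 1/2 ≈ 0.50000
d(q, S) = 7/(1/2 + S) (d(q, S) = (1 + 6)/(S + 1/2) = 7/(1/2 + S))
h(g) = 14/(g*(1 + 2*g)) (h(g) = (14/(1 + 2*g))/g = 14/(g*(1 + 2*g)))
(F - 56)*h(13) = (69 - 56)*(14/(13*(1 + 2*13))) = 13*(14*(1/13)/(1 + 26)) = 13*(14*(1/13)/27) = 13*(14*(1/13)*(1/27)) = 13*(14/351) = 14/27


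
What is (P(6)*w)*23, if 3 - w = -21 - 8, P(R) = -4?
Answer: -2944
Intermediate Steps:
w = 32 (w = 3 - (-21 - 8) = 3 - 1*(-29) = 3 + 29 = 32)
(P(6)*w)*23 = -4*32*23 = -128*23 = -2944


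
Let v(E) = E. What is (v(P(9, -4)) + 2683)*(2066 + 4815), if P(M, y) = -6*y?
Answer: 18626867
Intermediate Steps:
(v(P(9, -4)) + 2683)*(2066 + 4815) = (-6*(-4) + 2683)*(2066 + 4815) = (24 + 2683)*6881 = 2707*6881 = 18626867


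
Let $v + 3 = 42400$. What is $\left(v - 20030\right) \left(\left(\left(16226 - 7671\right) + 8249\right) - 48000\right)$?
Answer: $-697760932$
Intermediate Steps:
$v = 42397$ ($v = -3 + 42400 = 42397$)
$\left(v - 20030\right) \left(\left(\left(16226 - 7671\right) + 8249\right) - 48000\right) = \left(42397 - 20030\right) \left(\left(\left(16226 - 7671\right) + 8249\right) - 48000\right) = 22367 \left(\left(8555 + 8249\right) - 48000\right) = 22367 \left(16804 - 48000\right) = 22367 \left(-31196\right) = -697760932$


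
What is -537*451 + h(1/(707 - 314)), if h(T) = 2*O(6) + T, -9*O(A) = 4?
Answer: -285539518/1179 ≈ -2.4219e+5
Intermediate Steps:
O(A) = -4/9 (O(A) = -⅑*4 = -4/9)
h(T) = -8/9 + T (h(T) = 2*(-4/9) + T = -8/9 + T)
-537*451 + h(1/(707 - 314)) = -537*451 + (-8/9 + 1/(707 - 314)) = -242187 + (-8/9 + 1/393) = -242187 - 1045/1179 = -285539518/1179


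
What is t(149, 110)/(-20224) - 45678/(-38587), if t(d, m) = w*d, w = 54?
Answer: 306660435/390191744 ≈ 0.78592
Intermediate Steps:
t(d, m) = 54*d
t(149, 110)/(-20224) - 45678/(-38587) = (54*149)/(-20224) - 45678/(-38587) = 8046*(-1/20224) - 45678*(-1/38587) = -4023/10112 + 45678/38587 = 306660435/390191744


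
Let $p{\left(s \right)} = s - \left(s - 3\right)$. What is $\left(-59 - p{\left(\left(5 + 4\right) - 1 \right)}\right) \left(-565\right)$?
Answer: $35030$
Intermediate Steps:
$p{\left(s \right)} = 3$ ($p{\left(s \right)} = s - \left(s - 3\right) = s - \left(-3 + s\right) = 3$)
$\left(-59 - p{\left(\left(5 + 4\right) - 1 \right)}\right) \left(-565\right) = \left(-59 - 3\right) \left(-565\right) = \left(-62\right) \left(-565\right) = 35030$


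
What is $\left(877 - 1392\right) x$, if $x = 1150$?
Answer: $-592250$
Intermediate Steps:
$\left(877 - 1392\right) x = \left(877 - 1392\right) 1150 = \left(-515\right) 1150 = -592250$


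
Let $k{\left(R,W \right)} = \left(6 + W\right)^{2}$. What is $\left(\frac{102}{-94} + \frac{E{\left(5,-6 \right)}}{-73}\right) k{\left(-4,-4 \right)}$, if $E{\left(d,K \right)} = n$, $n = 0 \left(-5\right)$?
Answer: $- \frac{204}{47} \approx -4.3404$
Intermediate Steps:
$n = 0$
$E{\left(d,K \right)} = 0$
$\left(\frac{102}{-94} + \frac{E{\left(5,-6 \right)}}{-73}\right) k{\left(-4,-4 \right)} = \left(\frac{102}{-94} + \frac{0}{-73}\right) \left(6 - 4\right)^{2} = \left(102 \left(- \frac{1}{94}\right) + 0 \left(- \frac{1}{73}\right)\right) 2^{2} = \left(- \frac{51}{47} + 0\right) 4 = \left(- \frac{51}{47}\right) 4 = - \frac{204}{47}$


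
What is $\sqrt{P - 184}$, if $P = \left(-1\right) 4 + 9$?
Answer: $i \sqrt{179} \approx 13.379 i$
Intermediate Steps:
$P = 5$ ($P = -4 + 9 = 5$)
$\sqrt{P - 184} = \sqrt{5 - 184} = \sqrt{-179} = i \sqrt{179}$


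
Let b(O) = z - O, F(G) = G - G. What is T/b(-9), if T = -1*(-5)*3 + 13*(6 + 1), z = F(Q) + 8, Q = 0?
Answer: 106/17 ≈ 6.2353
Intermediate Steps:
F(G) = 0
z = 8 (z = 0 + 8 = 8)
T = 106 (T = 5*3 + 13*7 = 15 + 91 = 106)
b(O) = 8 - O
T/b(-9) = 106/(8 - 1*(-9)) = 106/(8 + 9) = 106/17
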